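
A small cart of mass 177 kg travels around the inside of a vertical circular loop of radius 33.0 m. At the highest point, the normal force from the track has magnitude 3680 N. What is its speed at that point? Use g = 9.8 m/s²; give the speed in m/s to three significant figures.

At the top, N + mg = mv²/r, so v = √(r(N/m + g)) = √(33.0 × (3680/177 + 9.8)) = √(33.0 × 30.59) = √1010 = 31.77 m/s.

31.8 m/s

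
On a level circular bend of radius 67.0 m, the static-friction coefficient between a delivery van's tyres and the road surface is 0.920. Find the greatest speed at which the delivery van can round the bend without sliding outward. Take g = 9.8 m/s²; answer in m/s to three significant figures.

Friction provides the centripetal force on a flat curve. At maximum speed it is at its limiting value: μ_s m g = m v²/r.
Mass cancels: v_max = √(μ_s g r) = √(0.920 × 9.8 × 67.0) = √604.1 = 24.58 m/s.

24.6 m/s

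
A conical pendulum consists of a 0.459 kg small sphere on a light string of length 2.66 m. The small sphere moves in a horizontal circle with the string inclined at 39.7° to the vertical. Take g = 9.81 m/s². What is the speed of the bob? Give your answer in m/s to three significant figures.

3.72 m/s

The radius of the circle is r = L sinθ = 2.66 × sin 39.7° = 1.699 m.
Horizontally T sinθ = mv²/r and vertically T cosθ = mg, so tanθ = v²/(rg).
v = √(r g tanθ) = √(1.699 × 9.81 × 0.8302) = √13.84 = 3.720 m/s.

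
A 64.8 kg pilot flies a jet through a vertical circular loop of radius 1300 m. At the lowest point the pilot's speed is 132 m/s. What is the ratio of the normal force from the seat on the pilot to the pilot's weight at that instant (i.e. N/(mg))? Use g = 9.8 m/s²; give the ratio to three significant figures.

2.37

At the bottom, N − mg = mv²/r, so N = m(v²/r + g) and N/(mg) = v²/(rg) + 1 = (132)²/(1300 × 9.8) + 1 = 1.368 + 1 = 2.368.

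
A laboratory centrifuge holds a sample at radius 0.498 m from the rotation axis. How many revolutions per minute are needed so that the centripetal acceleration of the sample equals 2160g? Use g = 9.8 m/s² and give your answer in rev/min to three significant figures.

1970 rev/min

Require ω²r = 2160g, so ω = √(2160 × 9.8/0.498) = 206.2 rad/s.
In rev/min: ω × 60/(2π) = 206.2 × 60/(2π) = 1969 rev/min.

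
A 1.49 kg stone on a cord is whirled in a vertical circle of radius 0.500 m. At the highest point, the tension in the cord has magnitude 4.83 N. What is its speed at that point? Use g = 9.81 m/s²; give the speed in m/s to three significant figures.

At the top, T + mg = mv²/r, so v = √(r(T/m + g)) = √(0.500 × (4.83/1.49 + 9.81)) = √(0.500 × 13.05) = √6.526 = 2.555 m/s.

2.55 m/s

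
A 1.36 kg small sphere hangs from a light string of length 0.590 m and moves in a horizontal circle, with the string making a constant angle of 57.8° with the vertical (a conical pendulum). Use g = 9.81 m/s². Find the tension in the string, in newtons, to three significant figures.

25.0 N

Vertically the bob has no acceleration, so T cosθ = mg.
T = mg/cosθ = 1.36 × 9.81 / cos 57.8° = 13.34/0.5329 = 25.04 N.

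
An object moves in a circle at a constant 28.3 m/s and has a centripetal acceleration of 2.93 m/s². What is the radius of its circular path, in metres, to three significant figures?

a_c = v²/r ⇒ r = v²/a_c = (28.3)²/2.93 = 800.9/2.93 = 273.3 m.

273 m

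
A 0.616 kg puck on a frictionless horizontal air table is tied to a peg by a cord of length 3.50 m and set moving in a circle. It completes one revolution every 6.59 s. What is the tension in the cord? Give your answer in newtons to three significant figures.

v = 2πr/T = 2π × 3.50/6.59 = 3.337 m/s.
The tension is the only horizontal force, so it supplies the full centripetal force: T = m v²/r = 0.616 × (3.337)²/3.50 = 0.616 × 11.14/3.50 = 1.960 N.

1.96 N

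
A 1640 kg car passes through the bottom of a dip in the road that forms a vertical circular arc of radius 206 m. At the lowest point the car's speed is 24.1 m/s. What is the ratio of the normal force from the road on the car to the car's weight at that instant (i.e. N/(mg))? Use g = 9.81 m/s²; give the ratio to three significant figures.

At the bottom, N − mg = mv²/r, so N = m(v²/r + g) and N/(mg) = v²/(rg) + 1 = (24.1)²/(206 × 9.81) + 1 = 0.2874 + 1 = 1.287.

1.29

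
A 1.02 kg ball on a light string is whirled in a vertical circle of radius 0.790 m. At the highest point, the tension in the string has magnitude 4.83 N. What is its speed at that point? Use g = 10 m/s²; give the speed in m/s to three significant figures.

3.41 m/s

At the top, T + mg = mv²/r, so v = √(r(T/m + g)) = √(0.790 × (4.83/1.02 + 10.0)) = √(0.790 × 14.74) = √11.64 = 3.412 m/s.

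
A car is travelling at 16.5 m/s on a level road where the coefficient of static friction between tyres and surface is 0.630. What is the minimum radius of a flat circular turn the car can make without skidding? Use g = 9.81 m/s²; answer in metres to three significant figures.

At the limit, μ_s m g = m v²/r, so r_min = v²/(μ_s g) = (16.5)²/(0.630 × 9.81) = 272.2/6.180 = 44.05 m.

44.1 m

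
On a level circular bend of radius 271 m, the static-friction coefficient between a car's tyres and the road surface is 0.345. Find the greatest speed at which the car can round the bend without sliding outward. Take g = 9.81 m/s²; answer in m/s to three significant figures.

30.3 m/s

Friction provides the centripetal force on a flat curve. At maximum speed it is at its limiting value: μ_s m g = m v²/r.
Mass cancels: v_max = √(μ_s g r) = √(0.345 × 9.81 × 271) = √917.2 = 30.29 m/s.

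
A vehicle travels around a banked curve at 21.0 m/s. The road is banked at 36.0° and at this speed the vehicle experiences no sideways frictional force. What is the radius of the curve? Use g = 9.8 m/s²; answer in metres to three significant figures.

61.9 m

Frictionless banking: tanθ = v²/(rg), so r = v²/(g tanθ).
r = (21.0)²/(9.8 × tan 36.0°) = 441.0/(9.8 × 0.7265) = 441.0/7.120 = 61.94 m.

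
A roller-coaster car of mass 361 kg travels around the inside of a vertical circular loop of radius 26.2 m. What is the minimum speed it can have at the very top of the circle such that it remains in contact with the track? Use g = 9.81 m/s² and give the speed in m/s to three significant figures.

16.0 m/s

At the highest point the centre is directly below, so both the weight and N act inward: N + mg = mv²/r.
At minimum speed N → 0, so mg = mv_min²/r ⇒ v_min = √(g r) = √(9.81 × 26.2) = 16.03 m/s.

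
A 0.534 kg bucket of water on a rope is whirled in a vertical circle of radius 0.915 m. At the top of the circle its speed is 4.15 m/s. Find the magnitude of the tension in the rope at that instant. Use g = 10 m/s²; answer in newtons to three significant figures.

4.71 N

At the top, both T and the weight mg point inward (toward the centre), so T + mg = mv²/r.
T = m(v²/r − g) = 0.534 × ((4.15)²/0.915 − 10.0) = 0.534 × (18.82 − 10.0) = 0.534 × 8.822 = 4.711 N.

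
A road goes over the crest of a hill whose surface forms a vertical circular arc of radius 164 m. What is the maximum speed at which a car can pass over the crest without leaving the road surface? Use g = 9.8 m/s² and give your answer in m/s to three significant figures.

At the crest the centre of the circle is below the car, so the net downward (centripetal) force is mg − N = mv²/r.
The car leaves the road when N → 0, giving v_max = √(g r) = √(9.8 × 164) = 40.09 m/s.

40.1 m/s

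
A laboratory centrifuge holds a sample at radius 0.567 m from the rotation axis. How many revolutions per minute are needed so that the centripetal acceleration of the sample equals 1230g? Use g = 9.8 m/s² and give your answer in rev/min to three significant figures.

Require ω²r = 1230g, so ω = √(1230 × 9.8/0.567) = 145.8 rad/s.
In rev/min: ω × 60/(2π) = 145.8 × 60/(2π) = 1392 rev/min.

1390 rev/min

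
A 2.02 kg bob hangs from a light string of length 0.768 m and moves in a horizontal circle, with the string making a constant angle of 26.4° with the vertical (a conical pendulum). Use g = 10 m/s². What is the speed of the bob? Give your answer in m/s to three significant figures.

The radius of the circle is r = L sinθ = 0.768 × sin 26.4° = 0.3415 m.
Horizontally T sinθ = mv²/r and vertically T cosθ = mg, so tanθ = v²/(rg).
v = √(r g tanθ) = √(0.3415 × 10.0 × 0.4964) = √1.695 = 1.302 m/s.

1.30 m/s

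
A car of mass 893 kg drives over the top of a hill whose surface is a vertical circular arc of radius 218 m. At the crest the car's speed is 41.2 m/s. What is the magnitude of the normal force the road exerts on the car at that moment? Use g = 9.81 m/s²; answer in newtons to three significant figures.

1810 N

At the crest the centripetal acceleration points downward (toward the centre of the arc), so mg − N = mv²/r.
N = m(g − v²/r) = 893 × (9.81 − (41.2)²/218) = 893 × (9.81 − 7.786) = 893 × 2.024 = 1807 N.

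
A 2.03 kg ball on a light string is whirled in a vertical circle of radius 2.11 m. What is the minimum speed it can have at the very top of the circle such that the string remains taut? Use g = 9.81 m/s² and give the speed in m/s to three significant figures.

4.55 m/s

At the top, both weight mg and T point toward the centre: T + mg = mv²/r.
At minimum speed T → 0, so mg = mv_min²/r ⇒ v_min = √(g r) = √(9.81 × 2.11) = 4.550 m/s.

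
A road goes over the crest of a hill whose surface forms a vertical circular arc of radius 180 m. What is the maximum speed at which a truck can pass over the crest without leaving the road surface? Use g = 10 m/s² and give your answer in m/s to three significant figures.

42.4 m/s

At the crest the centre of the circle is below the truck, so the net downward (centripetal) force is mg − N = mv²/r.
The truck leaves the road when N → 0, giving v_max = √(g r) = √(10.0 × 180) = 42.43 m/s.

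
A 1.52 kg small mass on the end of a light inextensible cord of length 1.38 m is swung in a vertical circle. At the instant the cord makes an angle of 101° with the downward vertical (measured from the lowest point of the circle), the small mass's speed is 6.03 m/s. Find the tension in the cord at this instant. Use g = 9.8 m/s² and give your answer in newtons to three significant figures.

Take the radial direction toward the centre of the circle as positive. The component of the weight along the string toward the centre is −mg cos φ (φ measured from the bottom), so Newton's second law along the string gives T − mg cos φ = m v²/r.
cos 101° = -0.1908, so T = m(v²/r + g cos φ) = 1.52 × ((6.03)²/1.38 + 9.8 × -0.1908) = 1.52 × (26.35 + (-1.870)) = 1.52 × 24.48 = 37.21 N.

37.2 N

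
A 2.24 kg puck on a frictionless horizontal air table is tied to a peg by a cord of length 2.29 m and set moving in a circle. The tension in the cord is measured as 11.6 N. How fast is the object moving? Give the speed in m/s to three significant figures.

3.44 m/s

T = m v²/r ⇒ v = √(T r / m) = √(11.6 × 2.29 / 2.24) = √11.86 = 3.444 m/s.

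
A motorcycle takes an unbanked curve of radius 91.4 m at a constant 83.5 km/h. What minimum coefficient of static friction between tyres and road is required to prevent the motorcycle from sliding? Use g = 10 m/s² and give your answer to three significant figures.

0.589

v = 83.5/3.6 = 23.19 m/s.
Friction provides the centripetal force: μ_s m g = m v²/r, so μ_s = v²/(g r) = (23.19)²/(10.0 × 91.4) = 538.0/914.0 = 0.5886.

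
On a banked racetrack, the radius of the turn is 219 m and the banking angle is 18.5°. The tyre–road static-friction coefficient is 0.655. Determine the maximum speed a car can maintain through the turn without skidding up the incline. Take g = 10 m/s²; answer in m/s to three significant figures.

52.7 m/s

At the maximum speed, friction acts down the slope at its limiting value f = μN. Radially (horizontal, toward centre): N sinθ + μN cosθ = mv²/r. Vertically: N cosθ − μN sinθ = mg.
Dividing: v² = r g (sinθ + μcosθ)/(cosθ − μsinθ).
sinθ + μcosθ = 0.3173 + 0.655×0.9483 = 0.9385; cosθ − μsinθ = 0.9483 − 0.655×0.3173 = 0.7405.
v² = 219 × 10.0 × 0.9385/0.7405 = 2775 m²/s², so v = 52.68 m/s.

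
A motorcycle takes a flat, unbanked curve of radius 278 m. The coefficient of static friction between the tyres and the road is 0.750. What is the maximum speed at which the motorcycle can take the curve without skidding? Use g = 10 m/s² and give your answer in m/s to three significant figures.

45.7 m/s

On a flat curve, static friction is the only horizontal force, so it must supply the full centripetal force: μ_s m g = m v²/r.
Mass cancels: v_max = √(μ_s g r) = √(0.750 × 10.0 × 278) = √2085 = 45.66 m/s.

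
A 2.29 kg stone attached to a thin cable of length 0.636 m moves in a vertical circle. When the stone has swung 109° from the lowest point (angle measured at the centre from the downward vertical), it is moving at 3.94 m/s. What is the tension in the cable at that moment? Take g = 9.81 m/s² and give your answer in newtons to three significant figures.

Take the radial direction toward the centre of the circle as positive. The component of the weight along the string toward the centre is −mg cos φ (φ measured from the bottom), so Newton's second law along the string gives T − mg cos φ = m v²/r.
cos 109° = -0.3256, so T = m(v²/r + g cos φ) = 2.29 × ((3.94)²/0.636 + 9.81 × -0.3256) = 2.29 × (24.41 + (-3.194)) = 2.29 × 21.21 = 48.58 N.

48.6 N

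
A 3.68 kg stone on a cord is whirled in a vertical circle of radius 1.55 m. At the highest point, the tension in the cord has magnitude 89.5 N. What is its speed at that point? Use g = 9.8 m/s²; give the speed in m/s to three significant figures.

7.27 m/s

At the top, T + mg = mv²/r, so v = √(r(T/m + g)) = √(1.55 × (89.5/3.68 + 9.8)) = √(1.55 × 34.12) = √52.89 = 7.272 m/s.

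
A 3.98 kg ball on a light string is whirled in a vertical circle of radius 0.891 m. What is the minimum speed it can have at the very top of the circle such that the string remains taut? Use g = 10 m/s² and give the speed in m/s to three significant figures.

2.98 m/s

At the highest point the centre is directly below, so both the weight and T act inward: T + mg = mv²/r.
At minimum speed T → 0, so mg = mv_min²/r ⇒ v_min = √(g r) = √(10.0 × 0.891) = 2.985 m/s.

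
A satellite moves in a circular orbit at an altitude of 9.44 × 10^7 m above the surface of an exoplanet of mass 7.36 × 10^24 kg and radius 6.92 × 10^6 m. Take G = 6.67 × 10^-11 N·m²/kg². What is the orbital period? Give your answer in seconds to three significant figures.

r = R + h = 6.92 × 10^6 + 9.44 × 10^7 = 1.013 × 10^8 m. Gravity provides the centripetal force: G M m / r² = m v² / r ⇒ v = √(GM/r) = 2201 m/s.
T = 2πr/v = 2π × 1.013 × 10^8 / 2201 = 289200 s.

289000 s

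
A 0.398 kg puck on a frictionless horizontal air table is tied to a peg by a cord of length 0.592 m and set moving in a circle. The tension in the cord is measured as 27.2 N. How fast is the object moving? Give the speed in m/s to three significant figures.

6.36 m/s

T = m v²/r ⇒ v = √(T r / m) = √(27.2 × 0.592 / 0.398) = √40.46 = 6.361 m/s.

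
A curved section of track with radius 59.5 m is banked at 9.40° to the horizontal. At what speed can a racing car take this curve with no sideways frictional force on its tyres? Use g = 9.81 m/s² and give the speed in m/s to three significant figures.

9.83 m/s

On a frictionless banked curve, N sinθ = mv²/r and N cosθ = mg, so tanθ = v²/(rg).
v = √(r g tanθ) = √(59.5 × 9.81 × tan 9.40°) = √(59.5 × 9.81 × 0.1655) = √96.63 = 9.830 m/s.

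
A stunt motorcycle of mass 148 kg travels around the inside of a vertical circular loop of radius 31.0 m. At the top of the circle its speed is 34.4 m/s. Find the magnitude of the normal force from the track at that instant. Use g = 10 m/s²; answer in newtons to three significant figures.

4170 N

At the top, both N and the weight mg point inward (toward the centre), so N + mg = mv²/r.
N = m(v²/r − g) = 148 × ((34.4)²/31.0 − 10.0) = 148 × (38.17 − 10.0) = 148 × 28.17 = 4170 N.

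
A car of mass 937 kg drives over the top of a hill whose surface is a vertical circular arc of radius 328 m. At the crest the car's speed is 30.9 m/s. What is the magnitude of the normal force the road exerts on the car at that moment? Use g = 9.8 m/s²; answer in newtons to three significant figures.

At the crest the centripetal acceleration points downward (toward the centre of the arc), so mg − N = mv²/r.
N = m(g − v²/r) = 937 × (9.8 − (30.9)²/328) = 937 × (9.8 − 2.911) = 937 × 6.889 = 6455 N.

6450 N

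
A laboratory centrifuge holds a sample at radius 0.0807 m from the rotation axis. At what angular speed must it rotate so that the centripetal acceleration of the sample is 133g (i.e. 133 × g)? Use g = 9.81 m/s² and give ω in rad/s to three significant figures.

Centripetal acceleration a_c = ω²r. Setting ω²r = 133g:
ω = √(133g / r) = √(133 × 9.81 / 0.0807) = √16170 = 127.2 rad/s.

127 rad/s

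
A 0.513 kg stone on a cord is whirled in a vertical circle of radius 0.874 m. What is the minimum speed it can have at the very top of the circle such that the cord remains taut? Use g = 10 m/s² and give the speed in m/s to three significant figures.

At the highest point the centre is directly below, so both the weight and T act inward: T + mg = mv²/r.
At minimum speed T → 0, so mg = mv_min²/r ⇒ v_min = √(g r) = √(10.0 × 0.874) = 2.956 m/s.

2.96 m/s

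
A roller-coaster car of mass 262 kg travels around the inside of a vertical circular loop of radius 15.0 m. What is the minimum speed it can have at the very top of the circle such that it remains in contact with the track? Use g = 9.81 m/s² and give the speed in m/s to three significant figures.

12.1 m/s

At the top, both weight mg and N point toward the centre: N + mg = mv²/r.
At minimum speed N → 0, so mg = mv_min²/r ⇒ v_min = √(g r) = √(9.81 × 15.0) = 12.13 m/s.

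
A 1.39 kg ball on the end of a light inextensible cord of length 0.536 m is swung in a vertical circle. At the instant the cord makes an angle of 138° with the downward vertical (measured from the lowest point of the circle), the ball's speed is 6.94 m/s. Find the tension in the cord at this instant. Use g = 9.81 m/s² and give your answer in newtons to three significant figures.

Take the radial direction toward the centre of the circle as positive. The component of the weight along the string toward the centre is −mg cos φ (φ measured from the bottom), so Newton's second law along the string gives T − mg cos φ = m v²/r.
cos 138° = -0.7431, so T = m(v²/r + g cos φ) = 1.39 × ((6.94)²/0.536 + 9.81 × -0.7431) = 1.39 × (89.86 + (-7.290)) = 1.39 × 82.57 = 114.8 N.

115 N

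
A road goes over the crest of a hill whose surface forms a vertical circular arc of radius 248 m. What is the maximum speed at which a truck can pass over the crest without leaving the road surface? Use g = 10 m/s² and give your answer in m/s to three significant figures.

At the crest the centre of the circle is below the truck, so the net downward (centripetal) force is mg − N = mv²/r.
The truck leaves the road when N → 0, giving v_max = √(g r) = √(10.0 × 248) = 49.80 m/s.

49.8 m/s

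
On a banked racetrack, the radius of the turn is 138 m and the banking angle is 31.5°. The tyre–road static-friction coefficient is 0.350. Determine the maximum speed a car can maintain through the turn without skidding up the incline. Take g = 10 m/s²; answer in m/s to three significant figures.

At the maximum speed, friction acts down the slope at its limiting value f = μN. Radially (horizontal, toward centre): N sinθ + μN cosθ = mv²/r. Vertically: N cosθ − μN sinθ = mg.
Dividing: v² = r g (sinθ + μcosθ)/(cosθ − μsinθ).
sinθ + μcosθ = 0.5225 + 0.350×0.8526 = 0.8209; cosθ − μsinθ = 0.8526 − 0.350×0.5225 = 0.6698.
v² = 138 × 10.0 × 0.8209/0.6698 = 1691 m²/s², so v = 41.13 m/s.

41.1 m/s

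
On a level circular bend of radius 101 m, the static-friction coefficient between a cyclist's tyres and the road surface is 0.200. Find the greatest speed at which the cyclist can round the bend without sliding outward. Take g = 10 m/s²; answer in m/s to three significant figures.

Friction provides the centripetal force on a flat curve. At maximum speed it is at its limiting value: μ_s m g = m v²/r.
Mass cancels: v_max = √(μ_s g r) = √(0.200 × 10.0 × 101) = √202.0 = 14.21 m/s.

14.2 m/s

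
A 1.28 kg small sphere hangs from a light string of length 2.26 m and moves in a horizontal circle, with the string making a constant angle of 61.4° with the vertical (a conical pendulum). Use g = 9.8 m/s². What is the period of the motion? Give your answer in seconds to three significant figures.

2.09 s

r = L sinθ = 1.984 m. From T sinθ = mω²r and T cosθ = mg: tanθ = ω²r/g, so ω² = g tanθ / r = g/(L cosθ).
ω = √(g/(L cosθ)) = √(9.8/(2.26 × 0.4787)) = √9.059 = 3.010 rad/s.
Period = 2π/ω = 2.088 s.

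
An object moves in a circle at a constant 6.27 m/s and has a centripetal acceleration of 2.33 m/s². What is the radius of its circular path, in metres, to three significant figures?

a_c = v²/r ⇒ r = v²/a_c = (6.27)²/2.33 = 39.31/2.33 = 16.87 m.

16.9 m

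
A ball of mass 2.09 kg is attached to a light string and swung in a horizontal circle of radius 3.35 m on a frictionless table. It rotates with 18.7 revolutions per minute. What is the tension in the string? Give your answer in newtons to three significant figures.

ω = 18.7 rev/min × 2π/60 = 1.958 rad/s, so v = ωr = 1.958 × 3.35 = 6.560 m/s.
The tension is the only horizontal force, so it supplies the full centripetal force: T = m v²/r = 2.09 × (6.560)²/3.35 = 2.09 × 43.04/3.35 = 26.85 N.

26.8 N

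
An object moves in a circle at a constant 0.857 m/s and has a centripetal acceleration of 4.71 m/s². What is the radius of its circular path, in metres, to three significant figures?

a_c = v²/r ⇒ r = v²/a_c = (0.857)²/4.71 = 0.7344/4.71 = 0.1559 m.

0.156 m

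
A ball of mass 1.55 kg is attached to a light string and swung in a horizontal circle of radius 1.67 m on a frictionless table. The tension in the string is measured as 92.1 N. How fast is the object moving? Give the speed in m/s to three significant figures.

T = m v²/r ⇒ v = √(T r / m) = √(92.1 × 1.67 / 1.55) = √99.23 = 9.961 m/s.

9.96 m/s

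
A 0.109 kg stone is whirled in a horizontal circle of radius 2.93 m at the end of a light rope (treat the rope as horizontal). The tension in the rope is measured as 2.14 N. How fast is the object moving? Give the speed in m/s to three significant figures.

T = m v²/r ⇒ v = √(T r / m) = √(2.14 × 2.93 / 0.109) = √57.52 = 7.585 m/s.

7.58 m/s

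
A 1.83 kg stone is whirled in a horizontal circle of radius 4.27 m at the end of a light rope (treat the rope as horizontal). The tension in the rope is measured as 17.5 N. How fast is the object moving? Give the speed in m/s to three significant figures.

T = m v²/r ⇒ v = √(T r / m) = √(17.5 × 4.27 / 1.83) = √40.83 = 6.390 m/s.

6.39 m/s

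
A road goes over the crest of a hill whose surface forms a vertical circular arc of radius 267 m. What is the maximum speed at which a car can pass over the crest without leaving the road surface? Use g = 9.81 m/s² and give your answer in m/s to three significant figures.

51.2 m/s

At the crest the centre of the circle is below the car, so the net downward (centripetal) force is mg − N = mv²/r.
The car leaves the road when N → 0, giving v_max = √(g r) = √(9.81 × 267) = 51.18 m/s.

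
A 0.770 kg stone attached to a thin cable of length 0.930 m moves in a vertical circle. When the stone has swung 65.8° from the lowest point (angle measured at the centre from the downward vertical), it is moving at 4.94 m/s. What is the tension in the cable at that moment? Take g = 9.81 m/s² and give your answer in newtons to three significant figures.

Take the radial direction toward the centre of the circle as positive. The component of the weight along the string toward the centre is −mg cos φ (φ measured from the bottom), so Newton's second law along the string gives T − mg cos φ = m v²/r.
cos 65.8° = 0.4099, so T = m(v²/r + g cos φ) = 0.770 × ((4.94)²/0.930 + 9.81 × 0.4099) = 0.770 × (26.24 + (4.021)) = 0.770 × 30.26 = 23.30 N.

23.3 N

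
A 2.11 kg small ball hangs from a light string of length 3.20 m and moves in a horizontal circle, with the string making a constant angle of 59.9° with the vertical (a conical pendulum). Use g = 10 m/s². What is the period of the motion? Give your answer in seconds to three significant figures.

2.52 s

r = L sinθ = 2.768 m. From T sinθ = mω²r and T cosθ = mg: tanθ = ω²r/g, so ω² = g tanθ / r = g/(L cosθ).
ω = √(g/(L cosθ)) = √(10.0/(3.20 × 0.5015)) = √6.231 = 2.496 rad/s.
Period = 2π/ω = 2.517 s.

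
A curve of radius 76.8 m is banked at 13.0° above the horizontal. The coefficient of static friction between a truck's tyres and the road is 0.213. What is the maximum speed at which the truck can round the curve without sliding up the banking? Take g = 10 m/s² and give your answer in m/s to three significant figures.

At the maximum speed, friction acts down the slope at its limiting value f = μN. Radially (horizontal, toward centre): N sinθ + μN cosθ = mv²/r. Vertically: N cosθ − μN sinθ = mg.
Dividing: v² = r g (sinθ + μcosθ)/(cosθ − μsinθ).
sinθ + μcosθ = 0.2250 + 0.213×0.9744 = 0.4325; cosθ − μsinθ = 0.9744 − 0.213×0.2250 = 0.9265.
v² = 76.8 × 10.0 × 0.4325/0.9265 = 358.5 m²/s², so v = 18.93 m/s.

18.9 m/s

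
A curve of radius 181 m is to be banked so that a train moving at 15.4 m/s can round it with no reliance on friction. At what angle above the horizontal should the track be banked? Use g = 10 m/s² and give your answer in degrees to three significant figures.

With no friction, the horizontal component of the normal force provides the centripetal force: N sinθ = mv²/r, while N cosθ = mg vertically.
Dividing: tanθ = v²/(r g) = (15.4)²/(181 × 10.0) = 237.2/1810 = 0.1310.
θ = arctan(0.1310) = 7.465°.

7.46°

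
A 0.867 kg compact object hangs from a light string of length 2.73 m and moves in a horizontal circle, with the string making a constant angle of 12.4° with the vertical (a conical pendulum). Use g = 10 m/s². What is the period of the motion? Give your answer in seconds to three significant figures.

3.24 s

r = L sinθ = 0.5862 m. From T sinθ = mω²r and T cosθ = mg: tanθ = ω²r/g, so ω² = g tanθ / r = g/(L cosθ).
ω = √(g/(L cosθ)) = √(10.0/(2.73 × 0.9767)) = √3.750 = 1.937 rad/s.
Period = 2π/ω = 3.244 s.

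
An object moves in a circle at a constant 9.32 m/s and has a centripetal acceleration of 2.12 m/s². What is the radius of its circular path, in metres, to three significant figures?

a_c = v²/r ⇒ r = v²/a_c = (9.32)²/2.12 = 86.86/2.12 = 40.97 m.

41.0 m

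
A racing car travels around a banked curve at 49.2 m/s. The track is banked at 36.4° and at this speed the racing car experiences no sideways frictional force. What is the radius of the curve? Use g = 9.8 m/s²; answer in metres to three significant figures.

335 m

Frictionless banking: tanθ = v²/(rg), so r = v²/(g tanθ).
r = (49.2)²/(9.8 × tan 36.4°) = 2421/(9.8 × 0.7373) = 2421/7.225 = 335.0 m.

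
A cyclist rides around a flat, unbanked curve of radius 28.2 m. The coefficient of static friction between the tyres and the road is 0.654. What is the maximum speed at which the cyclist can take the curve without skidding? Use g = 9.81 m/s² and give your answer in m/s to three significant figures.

13.5 m/s

On a flat curve, static friction is the only horizontal force, so it must supply the full centripetal force: μ_s m g = m v²/r.
Mass cancels: v_max = √(μ_s g r) = √(0.654 × 9.81 × 28.2) = √180.9 = 13.45 m/s.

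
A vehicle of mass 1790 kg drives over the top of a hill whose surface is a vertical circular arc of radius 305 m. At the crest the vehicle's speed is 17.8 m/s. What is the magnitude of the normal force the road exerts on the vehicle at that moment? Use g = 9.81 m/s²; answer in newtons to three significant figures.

At the crest the centripetal acceleration points downward (toward the centre of the arc), so mg − N = mv²/r.
N = m(g − v²/r) = 1790 × (9.81 − (17.8)²/305) = 1790 × (9.81 − 1.039) = 1790 × 8.771 = 15700 N.

15700 N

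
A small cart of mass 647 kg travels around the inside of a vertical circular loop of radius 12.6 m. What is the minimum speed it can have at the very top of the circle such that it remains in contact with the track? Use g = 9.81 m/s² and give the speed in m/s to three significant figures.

At the highest point the centre is directly below, so both the weight and N act inward: N + mg = mv²/r.
At minimum speed N → 0, so mg = mv_min²/r ⇒ v_min = √(g r) = √(9.81 × 12.6) = 11.12 m/s.

11.1 m/s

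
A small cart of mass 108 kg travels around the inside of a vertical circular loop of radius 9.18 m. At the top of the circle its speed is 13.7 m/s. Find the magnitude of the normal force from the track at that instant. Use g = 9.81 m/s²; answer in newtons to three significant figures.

1150 N

At the top, both N and the weight mg point inward (toward the centre), so N + mg = mv²/r.
N = m(v²/r − g) = 108 × ((13.7)²/9.18 − 9.81) = 108 × (20.45 − 9.81) = 108 × 10.64 = 1149 N.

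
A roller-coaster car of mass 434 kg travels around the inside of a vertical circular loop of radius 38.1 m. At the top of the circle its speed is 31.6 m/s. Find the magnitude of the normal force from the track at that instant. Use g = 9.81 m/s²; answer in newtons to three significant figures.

At the top, both N and the weight mg point inward (toward the centre), so N + mg = mv²/r.
N = m(v²/r − g) = 434 × ((31.6)²/38.1 − 9.81) = 434 × (26.21 − 9.81) = 434 × 16.40 = 7117 N.

7120 N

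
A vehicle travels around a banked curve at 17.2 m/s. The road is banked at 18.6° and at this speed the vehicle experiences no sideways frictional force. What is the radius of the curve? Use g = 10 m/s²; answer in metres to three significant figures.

Frictionless banking: tanθ = v²/(rg), so r = v²/(g tanθ).
r = (17.2)²/(10.0 × tan 18.6°) = 295.8/(10.0 × 0.3365) = 295.8/3.365 = 87.91 m.

87.9 m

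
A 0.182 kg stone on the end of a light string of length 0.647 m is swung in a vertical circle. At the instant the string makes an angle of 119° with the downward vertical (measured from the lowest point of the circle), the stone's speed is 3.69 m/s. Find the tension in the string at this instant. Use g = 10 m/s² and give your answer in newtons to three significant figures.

Take the radial direction toward the centre of the circle as positive. The component of the weight along the string toward the centre is −mg cos φ (φ measured from the bottom), so Newton's second law along the string gives T − mg cos φ = m v²/r.
cos 119° = -0.4848, so T = m(v²/r + g cos φ) = 0.182 × ((3.69)²/0.647 + 10.0 × -0.4848) = 0.182 × (21.04 + (-4.848)) = 0.182 × 16.20 = 2.948 N.

2.95 N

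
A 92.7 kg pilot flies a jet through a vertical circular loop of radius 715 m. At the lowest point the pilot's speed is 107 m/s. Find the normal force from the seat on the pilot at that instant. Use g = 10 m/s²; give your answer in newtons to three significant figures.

At the lowest point, N points up (toward the centre) and the weight mg points down (away from the centre), so the net inward force is N − mg = mv²/r.
N = m(v²/r + g) = 92.7 × ((107)²/715 + 10.0) = 92.7 × (16.01 + 10.0) = 92.7 × 26.01 = 2411 N.

2410 N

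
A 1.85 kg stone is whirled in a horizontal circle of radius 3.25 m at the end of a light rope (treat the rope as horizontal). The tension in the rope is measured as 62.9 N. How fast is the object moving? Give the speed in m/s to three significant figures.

10.5 m/s

T = m v²/r ⇒ v = √(T r / m) = √(62.9 × 3.25 / 1.85) = √110.5 = 10.51 m/s.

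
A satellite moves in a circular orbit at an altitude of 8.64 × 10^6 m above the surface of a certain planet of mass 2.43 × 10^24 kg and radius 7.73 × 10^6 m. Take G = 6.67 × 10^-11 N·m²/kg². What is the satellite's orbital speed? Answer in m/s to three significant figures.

3150 m/s

Orbital radius r = R + h = 7.73 × 10^6 + 8.64 × 10^6 = 1.637 × 10^7 m.
Gravity supplies the centripetal force: G M m / r² = m v² / r, so v = √(GM/r).
v = √(6.67 × 10^-11 × 2.43 × 10^24 / 1.637 × 10^7) = √(9.901 × 10^6) = 3147 m/s.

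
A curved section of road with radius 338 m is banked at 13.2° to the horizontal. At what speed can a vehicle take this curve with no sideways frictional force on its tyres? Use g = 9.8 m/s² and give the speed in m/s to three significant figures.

On a frictionless banked curve, N sinθ = mv²/r and N cosθ = mg, so tanθ = v²/(rg).
v = √(r g tanθ) = √(338 × 9.8 × tan 13.2°) = √(338 × 9.8 × 0.2345) = √776.9 = 27.87 m/s.

27.9 m/s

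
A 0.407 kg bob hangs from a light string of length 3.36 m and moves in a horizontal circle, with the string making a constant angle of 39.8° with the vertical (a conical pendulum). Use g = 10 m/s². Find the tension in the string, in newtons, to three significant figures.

5.30 N

Vertically the bob has no acceleration, so T cosθ = mg.
T = mg/cosθ = 0.407 × 10.0 / cos 39.8° = 4.070/0.7683 = 5.298 N.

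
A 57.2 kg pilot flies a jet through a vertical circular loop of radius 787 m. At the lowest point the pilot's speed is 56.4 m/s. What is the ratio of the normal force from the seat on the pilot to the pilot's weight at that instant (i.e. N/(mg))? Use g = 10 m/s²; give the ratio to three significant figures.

1.40

At the bottom, N − mg = mv²/r, so N = m(v²/r + g) and N/(mg) = v²/(rg) + 1 = (56.4)²/(787 × 10.0) + 1 = 0.4042 + 1 = 1.404.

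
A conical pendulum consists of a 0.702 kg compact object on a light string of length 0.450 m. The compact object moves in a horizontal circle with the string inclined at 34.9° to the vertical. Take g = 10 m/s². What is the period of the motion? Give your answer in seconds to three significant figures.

r = L sinθ = 0.2575 m. From T sinθ = mω²r and T cosθ = mg: tanθ = ω²r/g, so ω² = g tanθ / r = g/(L cosθ).
ω = √(g/(L cosθ)) = √(10.0/(0.450 × 0.8202)) = √27.10 = 5.205 rad/s.
Period = 2π/ω = 1.207 s.

1.21 s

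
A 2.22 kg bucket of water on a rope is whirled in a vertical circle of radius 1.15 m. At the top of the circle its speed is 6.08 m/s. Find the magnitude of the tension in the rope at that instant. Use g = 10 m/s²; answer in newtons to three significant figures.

At the top, both T and the weight mg point inward (toward the centre), so T + mg = mv²/r.
T = m(v²/r − g) = 2.22 × ((6.08)²/1.15 − 10.0) = 2.22 × (32.14 − 10.0) = 2.22 × 22.14 = 49.16 N.

49.2 N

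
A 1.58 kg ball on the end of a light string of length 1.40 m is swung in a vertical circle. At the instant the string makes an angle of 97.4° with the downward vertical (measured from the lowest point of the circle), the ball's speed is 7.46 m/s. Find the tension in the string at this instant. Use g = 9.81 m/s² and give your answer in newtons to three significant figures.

60.8 N

Take the radial direction toward the centre of the circle as positive. The component of the weight along the string toward the centre is −mg cos φ (φ measured from the bottom), so Newton's second law along the string gives T − mg cos φ = m v²/r.
cos 97.4° = -0.1288, so T = m(v²/r + g cos φ) = 1.58 × ((7.46)²/1.40 + 9.81 × -0.1288) = 1.58 × (39.75 + (-1.263)) = 1.58 × 38.49 = 60.81 N.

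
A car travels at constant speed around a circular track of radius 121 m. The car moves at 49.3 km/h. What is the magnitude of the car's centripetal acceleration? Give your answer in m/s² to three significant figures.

1.55 m/s²

v = 49.3 km/h = 49.3/3.6 = 13.69 m/s.
a_c = v²/r = (13.69)²/121 = 187.5/121 = 1.550 m/s².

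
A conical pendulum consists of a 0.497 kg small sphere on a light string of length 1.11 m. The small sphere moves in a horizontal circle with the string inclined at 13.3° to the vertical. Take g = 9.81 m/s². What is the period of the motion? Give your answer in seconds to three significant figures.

r = L sinθ = 0.2554 m. From T sinθ = mω²r and T cosθ = mg: tanθ = ω²r/g, so ω² = g tanθ / r = g/(L cosθ).
ω = √(g/(L cosθ)) = √(9.81/(1.11 × 0.9732)) = √9.081 = 3.014 rad/s.
Period = 2π/ω = 2.085 s.

2.08 s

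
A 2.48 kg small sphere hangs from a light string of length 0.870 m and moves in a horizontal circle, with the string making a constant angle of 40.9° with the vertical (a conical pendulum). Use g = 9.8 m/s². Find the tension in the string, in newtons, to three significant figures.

32.2 N

Vertically the bob has no acceleration, so T cosθ = mg.
T = mg/cosθ = 2.48 × 9.8 / cos 40.9° = 24.30/0.7559 = 32.15 N.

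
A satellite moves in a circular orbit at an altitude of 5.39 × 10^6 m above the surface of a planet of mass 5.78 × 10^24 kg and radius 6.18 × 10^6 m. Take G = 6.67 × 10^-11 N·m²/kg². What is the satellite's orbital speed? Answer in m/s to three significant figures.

Orbital radius r = R + h = 6.18 × 10^6 + 5.39 × 10^6 = 1.157 × 10^7 m.
Gravity supplies the centripetal force: G M m / r² = m v² / r, so v = √(GM/r).
v = √(6.67 × 10^-11 × 5.78 × 10^24 / 1.157 × 10^7) = √(3.332 × 10^7) = 5772 m/s.

5770 m/s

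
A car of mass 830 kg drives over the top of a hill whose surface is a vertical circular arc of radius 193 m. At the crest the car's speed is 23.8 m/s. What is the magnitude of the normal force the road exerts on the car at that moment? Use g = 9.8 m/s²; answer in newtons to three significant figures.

At the crest the centripetal acceleration points downward (toward the centre of the arc), so mg − N = mv²/r.
N = m(g − v²/r) = 830 × (9.8 − (23.8)²/193) = 830 × (9.8 − 2.935) = 830 × 6.865 = 5698 N.

5700 N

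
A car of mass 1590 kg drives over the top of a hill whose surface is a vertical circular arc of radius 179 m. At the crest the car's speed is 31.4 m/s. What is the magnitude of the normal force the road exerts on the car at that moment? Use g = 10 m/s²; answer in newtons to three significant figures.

7140 N

At the crest the centripetal acceleration points downward (toward the centre of the arc), so mg − N = mv²/r.
N = m(g − v²/r) = 1590 × (10.0 − (31.4)²/179) = 1590 × (10.0 − 5.508) = 1590 × 4.492 = 7142 N.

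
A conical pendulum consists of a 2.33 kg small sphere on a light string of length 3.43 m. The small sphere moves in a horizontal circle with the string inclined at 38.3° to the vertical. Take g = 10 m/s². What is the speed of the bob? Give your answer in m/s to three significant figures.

4.10 m/s

The radius of the circle is r = L sinθ = 3.43 × sin 38.3° = 2.126 m.
Horizontally T sinθ = mv²/r and vertically T cosθ = mg, so tanθ = v²/(rg).
v = √(r g tanθ) = √(2.126 × 10.0 × 0.7898) = √16.79 = 4.097 m/s.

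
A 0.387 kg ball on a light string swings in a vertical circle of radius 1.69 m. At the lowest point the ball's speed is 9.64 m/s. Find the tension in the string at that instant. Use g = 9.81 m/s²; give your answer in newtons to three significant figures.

25.1 N

At the lowest point, T points up (toward the centre) and the weight mg points down (away from the centre), so the net inward force is T − mg = mv²/r.
T = m(v²/r + g) = 0.387 × ((9.64)²/1.69 + 9.81) = 0.387 × (54.99 + 9.81) = 0.387 × 64.80 = 25.08 N.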